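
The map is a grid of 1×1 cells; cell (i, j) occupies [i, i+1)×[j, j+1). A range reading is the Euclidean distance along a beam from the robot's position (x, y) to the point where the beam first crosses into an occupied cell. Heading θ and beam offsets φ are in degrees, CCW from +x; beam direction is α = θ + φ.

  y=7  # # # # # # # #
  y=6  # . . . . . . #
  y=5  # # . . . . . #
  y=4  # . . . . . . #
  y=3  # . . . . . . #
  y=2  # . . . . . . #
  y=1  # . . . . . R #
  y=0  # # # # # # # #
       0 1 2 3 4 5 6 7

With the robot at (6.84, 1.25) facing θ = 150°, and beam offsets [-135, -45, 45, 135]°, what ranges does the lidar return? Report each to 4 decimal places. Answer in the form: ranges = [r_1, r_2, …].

ranges = [0.1656, 5.9528, 0.9659, 0.2588]

beam 1: φ=-135°, α=15°
  d=(0.9659,0.2588)  start (6,1)  tX=0.1656 tY=2.8978  stride 1/|dx|=1.0353 1/|dy|=3.8637
    cross x-line → (7,1), t=0.1656 (wall)
  → r_1 = 0.1656
beam 2: φ=-45°, α=105°
  d=(-0.2588,0.9659)  start (6,1)  tX=3.2455 tY=0.7765  stride 1/|dx|=3.8637 1/|dy|=1.0353
    cross y-line → (6,2), t=0.7765
    cross y-line → (6,3), t=1.8117
    cross y-line → (6,4), t=2.8470
    cross x-line → (5,4), t=3.2455
    cross y-line → (5,5), t=3.8823
    cross y-line → (5,6), t=4.9176
    cross y-line → (5,7), t=5.9528 (wall)
  → r_2 = 5.9528
beam 3: φ=45°, α=195°
  d=(-0.9659,-0.2588)  start (6,1)  tX=0.8696 tY=0.9659  stride 1/|dx|=1.0353 1/|dy|=3.8637
    cross x-line → (5,1), t=0.8696
    cross y-line → (5,0), t=0.9659 (wall)
  → r_3 = 0.9659
beam 4: φ=135°, α=285°
  d=(0.2588,-0.9659)  start (6,1)  tX=0.6182 tY=0.2588  stride 1/|dx|=3.8637 1/|dy|=1.0353
    cross y-line → (6,0), t=0.2588 (wall)
  → r_4 = 0.2588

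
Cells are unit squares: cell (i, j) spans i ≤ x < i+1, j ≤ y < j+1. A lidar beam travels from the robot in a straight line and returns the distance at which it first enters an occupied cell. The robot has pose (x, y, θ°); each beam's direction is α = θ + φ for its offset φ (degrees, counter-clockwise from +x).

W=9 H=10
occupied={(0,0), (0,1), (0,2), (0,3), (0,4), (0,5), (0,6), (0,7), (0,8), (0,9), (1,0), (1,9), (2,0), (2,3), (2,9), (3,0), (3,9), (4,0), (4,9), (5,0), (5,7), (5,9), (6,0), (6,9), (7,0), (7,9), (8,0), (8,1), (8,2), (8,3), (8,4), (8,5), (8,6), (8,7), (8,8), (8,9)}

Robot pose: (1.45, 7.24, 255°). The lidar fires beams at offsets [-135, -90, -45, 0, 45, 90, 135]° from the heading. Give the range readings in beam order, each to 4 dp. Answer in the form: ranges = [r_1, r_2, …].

ranges = [0.9000, 0.4659, 0.5196, 1.7387, 7.2053, 6.7811, 3.5200]

beam 1: φ=-135°, α=120°
  dir = (cos 120°, sin 120°) = (-0.5000, 0.8660); from cell (1,7)
  next x-line at t=0.9000, next y-line at t=0.8776; Δt_x=2.0000, Δt_y=1.1547
    y: enter (1,8) at t=0.8776
    x: enter (0,8) at t=0.9000 ← occupied
  → r_1 = 0.9000
beam 2: φ=-90°, α=165°
  dir = (cos 165°, sin 165°) = (-0.9659, 0.2588); from cell (1,7)
  next x-line at t=0.4659, next y-line at t=2.9364; Δt_x=1.0353, Δt_y=3.8637
    x: enter (0,7) at t=0.4659 ← occupied
  → r_2 = 0.4659
beam 3: φ=-45°, α=210°
  dir = (cos 210°, sin 210°) = (-0.8660, -0.5000); from cell (1,7)
  next x-line at t=0.5196, next y-line at t=0.4800; Δt_x=1.1547, Δt_y=2.0000
    y: enter (1,6) at t=0.4800
    x: enter (0,6) at t=0.5196 ← occupied
  → r_3 = 0.5196
beam 4: φ=0°, α=255°
  dir = (cos 255°, sin 255°) = (-0.2588, -0.9659); from cell (1,7)
  next x-line at t=1.7387, next y-line at t=0.2485; Δt_x=3.8637, Δt_y=1.0353
    y: enter (1,6) at t=0.2485
    y: enter (1,5) at t=1.2837
    x: enter (0,5) at t=1.7387 ← occupied
  → r_4 = 1.7387
beam 5: φ=45°, α=300°
  dir = (cos 300°, sin 300°) = (0.5000, -0.8660); from cell (1,7)
  next x-line at t=1.1000, next y-line at t=0.2771; Δt_x=2.0000, Δt_y=1.1547
    y: enter (1,6) at t=0.2771
    x: enter (2,6) at t=1.1000
    y: enter (2,5) at t=1.4318
    y: enter (2,4) at t=2.5865
    x: enter (3,4) at t=3.1000
    y: enter (3,3) at t=3.7412
    y: enter (3,2) at t=4.8959
    x: enter (4,2) at t=5.1000
    y: enter (4,1) at t=6.0506
    x: enter (5,1) at t=7.1000
    y: enter (5,0) at t=7.2053 ← occupied
  → r_5 = 7.2053
beam 6: φ=90°, α=345°
  dir = (cos 345°, sin 345°) = (0.9659, -0.2588); from cell (1,7)
  next x-line at t=0.5694, next y-line at t=0.9273; Δt_x=1.0353, Δt_y=3.8637
    x: enter (2,7) at t=0.5694
    y: enter (2,6) at t=0.9273
    x: enter (3,6) at t=1.6047
    x: enter (4,6) at t=2.6400
    x: enter (5,6) at t=3.6752
    x: enter (6,6) at t=4.7105
    y: enter (6,5) at t=4.7910
    x: enter (7,5) at t=5.7458
    x: enter (8,5) at t=6.7811 ← occupied
  → r_6 = 6.7811
beam 7: φ=135°, α=30°
  dir = (cos 30°, sin 30°) = (0.8660, 0.5000); from cell (1,7)
  next x-line at t=0.6351, next y-line at t=1.5200; Δt_x=1.1547, Δt_y=2.0000
    x: enter (2,7) at t=0.6351
    y: enter (2,8) at t=1.5200
    x: enter (3,8) at t=1.7898
    x: enter (4,8) at t=2.9445
    y: enter (4,9) at t=3.5200 ← occupied
  → r_7 = 3.5200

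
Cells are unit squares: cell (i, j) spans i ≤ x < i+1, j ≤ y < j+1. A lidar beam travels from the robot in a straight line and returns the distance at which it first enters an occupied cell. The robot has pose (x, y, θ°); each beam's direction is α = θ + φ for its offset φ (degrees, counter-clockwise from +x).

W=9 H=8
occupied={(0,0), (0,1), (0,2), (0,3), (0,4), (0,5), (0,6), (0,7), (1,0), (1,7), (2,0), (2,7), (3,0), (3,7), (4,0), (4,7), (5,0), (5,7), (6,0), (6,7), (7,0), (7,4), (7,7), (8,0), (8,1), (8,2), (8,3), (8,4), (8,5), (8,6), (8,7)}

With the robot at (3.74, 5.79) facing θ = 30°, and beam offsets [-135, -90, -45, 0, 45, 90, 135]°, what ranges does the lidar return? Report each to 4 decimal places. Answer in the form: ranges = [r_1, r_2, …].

beam 1: φ=-135°, α=255°
  dir = (cos 255°, sin 255°) = (-0.2588, -0.9659); from cell (3,5)
  next x-line at t=2.8591, next y-line at t=0.8179; Δt_x=3.8637, Δt_y=1.0353
    y: enter (3,4) at t=0.8179
    y: enter (3,3) at t=1.8531
    x: enter (2,3) at t=2.8591
    y: enter (2,2) at t=2.8884
    y: enter (2,1) at t=3.9237
    y: enter (2,0) at t=4.9590 ← occupied
  → r_1 = 4.9590
beam 2: φ=-90°, α=300°
  dir = (cos 300°, sin 300°) = (0.5000, -0.8660); from cell (3,5)
  next x-line at t=0.5200, next y-line at t=0.9122; Δt_x=2.0000, Δt_y=1.1547
    x: enter (4,5) at t=0.5200
    y: enter (4,4) at t=0.9122
    y: enter (4,3) at t=2.0669
    x: enter (5,3) at t=2.5200
    y: enter (5,2) at t=3.2216
    y: enter (5,1) at t=4.3763
    x: enter (6,1) at t=4.5200
    y: enter (6,0) at t=5.5310 ← occupied
  → r_2 = 5.5310
beam 3: φ=-45°, α=345°
  dir = (cos 345°, sin 345°) = (0.9659, -0.2588); from cell (3,5)
  next x-line at t=0.2692, next y-line at t=3.0523; Δt_x=1.0353, Δt_y=3.8637
    x: enter (4,5) at t=0.2692
    x: enter (5,5) at t=1.3044
    x: enter (6,5) at t=2.3397
    y: enter (6,4) at t=3.0523
    x: enter (7,4) at t=3.3750 ← occupied
  → r_3 = 3.3750
beam 4: φ=0°, α=30°
  dir = (cos 30°, sin 30°) = (0.8660, 0.5000); from cell (3,5)
  next x-line at t=0.3002, next y-line at t=0.4200; Δt_x=1.1547, Δt_y=2.0000
    x: enter (4,5) at t=0.3002
    y: enter (4,6) at t=0.4200
    x: enter (5,6) at t=1.4549
    y: enter (5,7) at t=2.4200 ← occupied
  → r_4 = 2.4200
beam 5: φ=45°, α=75°
  dir = (cos 75°, sin 75°) = (0.2588, 0.9659); from cell (3,5)
  next x-line at t=1.0046, next y-line at t=0.2174; Δt_x=3.8637, Δt_y=1.0353
    y: enter (3,6) at t=0.2174
    x: enter (4,6) at t=1.0046
    y: enter (4,7) at t=1.2527 ← occupied
  → r_5 = 1.2527
beam 6: φ=90°, α=120°
  dir = (cos 120°, sin 120°) = (-0.5000, 0.8660); from cell (3,5)
  next x-line at t=1.4800, next y-line at t=0.2425; Δt_x=2.0000, Δt_y=1.1547
    y: enter (3,6) at t=0.2425
    y: enter (3,7) at t=1.3972 ← occupied
  → r_6 = 1.3972
beam 7: φ=135°, α=165°
  dir = (cos 165°, sin 165°) = (-0.9659, 0.2588); from cell (3,5)
  next x-line at t=0.7661, next y-line at t=0.8114; Δt_x=1.0353, Δt_y=3.8637
    x: enter (2,5) at t=0.7661
    y: enter (2,6) at t=0.8114
    x: enter (1,6) at t=1.8014
    x: enter (0,6) at t=2.8367 ← occupied
  → r_7 = 2.8367

ranges = [4.9590, 5.5310, 3.3750, 2.4200, 1.2527, 1.3972, 2.8367]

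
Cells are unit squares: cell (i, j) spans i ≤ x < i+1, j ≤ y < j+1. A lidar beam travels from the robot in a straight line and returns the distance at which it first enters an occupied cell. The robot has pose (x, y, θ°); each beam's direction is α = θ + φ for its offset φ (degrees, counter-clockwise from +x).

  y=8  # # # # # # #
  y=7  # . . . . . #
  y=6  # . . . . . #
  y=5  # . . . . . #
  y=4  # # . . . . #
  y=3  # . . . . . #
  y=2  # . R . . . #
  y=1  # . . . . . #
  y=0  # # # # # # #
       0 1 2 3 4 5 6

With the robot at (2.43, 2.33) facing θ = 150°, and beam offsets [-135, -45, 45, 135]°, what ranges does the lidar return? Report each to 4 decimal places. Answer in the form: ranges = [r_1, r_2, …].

beam 1: φ=-135°, α=15°
  dir = (cos 15°, sin 15°) = (0.9659, 0.2588); from cell (2,2)
  next x-line at t=0.5901, next y-line at t=2.5887; Δt_x=1.0353, Δt_y=3.8637
    x: enter (3,2) at t=0.5901
    x: enter (4,2) at t=1.6254
    y: enter (4,3) at t=2.5887
    x: enter (5,3) at t=2.6607
    x: enter (6,3) at t=3.6959 ← occupied
  → r_1 = 3.6959
beam 2: φ=-45°, α=105°
  dir = (cos 105°, sin 105°) = (-0.2588, 0.9659); from cell (2,2)
  next x-line at t=1.6614, next y-line at t=0.6936; Δt_x=3.8637, Δt_y=1.0353
    y: enter (2,3) at t=0.6936
    x: enter (1,3) at t=1.6614
    y: enter (1,4) at t=1.7289 ← occupied
  → r_2 = 1.7289
beam 3: φ=45°, α=195°
  dir = (cos 195°, sin 195°) = (-0.9659, -0.2588); from cell (2,2)
  next x-line at t=0.4452, next y-line at t=1.2750; Δt_x=1.0353, Δt_y=3.8637
    x: enter (1,2) at t=0.4452
    y: enter (1,1) at t=1.2750
    x: enter (0,1) at t=1.4804 ← occupied
  → r_3 = 1.4804
beam 4: φ=135°, α=285°
  dir = (cos 285°, sin 285°) = (0.2588, -0.9659); from cell (2,2)
  next x-line at t=2.2023, next y-line at t=0.3416; Δt_x=3.8637, Δt_y=1.0353
    y: enter (2,1) at t=0.3416
    y: enter (2,0) at t=1.3769 ← occupied
  → r_4 = 1.3769

ranges = [3.6959, 1.7289, 1.4804, 1.3769]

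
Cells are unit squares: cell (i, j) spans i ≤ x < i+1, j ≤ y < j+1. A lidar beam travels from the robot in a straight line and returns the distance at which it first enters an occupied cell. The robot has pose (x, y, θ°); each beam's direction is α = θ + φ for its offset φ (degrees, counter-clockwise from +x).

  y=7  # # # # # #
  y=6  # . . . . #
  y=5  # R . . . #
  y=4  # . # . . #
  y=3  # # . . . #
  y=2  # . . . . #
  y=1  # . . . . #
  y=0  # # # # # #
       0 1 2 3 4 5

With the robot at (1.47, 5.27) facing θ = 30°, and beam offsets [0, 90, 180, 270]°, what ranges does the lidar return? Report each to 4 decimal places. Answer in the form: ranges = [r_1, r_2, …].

beam 1: φ=0°, α=30°
  cosα=0.8660 sinα=0.5000 | (1,5) | tMaxX 0.6120 tMaxY 1.4600 | tΔX 1.1547 tΔY 2.0000
    t=0.6120 [x] (2,5)
    t=1.4600 [y] (2,6)
    t=1.7667 [x] (3,6)
    t=2.9214 [x] (4,6)
    t=3.4600 [y] (4,7) — stop
  → r_1 = 3.4600
beam 2: φ=90°, α=120°
  cosα=-0.5000 sinα=0.8660 | (1,5) | tMaxX 0.9400 tMaxY 0.8429 | tΔX 2.0000 tΔY 1.1547
    t=0.8429 [y] (1,6)
    t=0.9400 [x] (0,6) — stop
  → r_2 = 0.9400
beam 3: φ=180°, α=210°
  cosα=-0.8660 sinα=-0.5000 | (1,5) | tMaxX 0.5427 tMaxY 0.5400 | tΔX 1.1547 tΔY 2.0000
    t=0.5400 [y] (1,4)
    t=0.5427 [x] (0,4) — stop
  → r_3 = 0.5427
beam 4: φ=270°, α=300°
  cosα=0.5000 sinα=-0.8660 | (1,5) | tMaxX 1.0600 tMaxY 0.3118 | tΔX 2.0000 tΔY 1.1547
    t=0.3118 [y] (1,4)
    t=1.0600 [x] (2,4) — stop
  → r_4 = 1.0600

ranges = [3.4600, 0.9400, 0.5427, 1.0600]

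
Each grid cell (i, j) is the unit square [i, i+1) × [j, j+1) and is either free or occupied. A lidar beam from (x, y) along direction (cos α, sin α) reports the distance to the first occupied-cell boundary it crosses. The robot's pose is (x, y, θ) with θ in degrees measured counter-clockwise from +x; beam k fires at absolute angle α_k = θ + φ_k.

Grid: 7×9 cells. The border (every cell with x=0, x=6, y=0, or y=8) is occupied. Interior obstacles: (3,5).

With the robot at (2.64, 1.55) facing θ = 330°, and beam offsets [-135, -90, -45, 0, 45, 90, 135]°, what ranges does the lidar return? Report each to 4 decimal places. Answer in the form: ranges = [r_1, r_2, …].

ranges = [1.6979, 0.6351, 0.5694, 1.1000, 3.4785, 6.7200, 6.3365]

beam 1: φ=-135°, α=195°
  cosα=-0.9659 sinα=-0.2588 | (2,1) | tMaxX 0.6626 tMaxY 2.1250 | tΔX 1.0353 tΔY 3.8637
    t=0.6626 [x] (1,1)
    t=1.6979 [x] (0,1) — stop
  → r_1 = 1.6979
beam 2: φ=-90°, α=240°
  cosα=-0.5000 sinα=-0.8660 | (2,1) | tMaxX 1.2800 tMaxY 0.6351 | tΔX 2.0000 tΔY 1.1547
    t=0.6351 [y] (2,0) — stop
  → r_2 = 0.6351
beam 3: φ=-45°, α=285°
  cosα=0.2588 sinα=-0.9659 | (2,1) | tMaxX 1.3909 tMaxY 0.5694 | tΔX 3.8637 tΔY 1.0353
    t=0.5694 [y] (2,0) — stop
  → r_3 = 0.5694
beam 4: φ=0°, α=330°
  cosα=0.8660 sinα=-0.5000 | (2,1) | tMaxX 0.4157 tMaxY 1.1000 | tΔX 1.1547 tΔY 2.0000
    t=0.4157 [x] (3,1)
    t=1.1000 [y] (3,0) — stop
  → r_4 = 1.1000
beam 5: φ=45°, α=15°
  cosα=0.9659 sinα=0.2588 | (2,1) | tMaxX 0.3727 tMaxY 1.7387 | tΔX 1.0353 tΔY 3.8637
    t=0.3727 [x] (3,1)
    t=1.4080 [x] (4,1)
    t=1.7387 [y] (4,2)
    t=2.4433 [x] (5,2)
    t=3.4785 [x] (6,2) — stop
  → r_5 = 3.4785
beam 6: φ=90°, α=60°
  cosα=0.5000 sinα=0.8660 | (2,1) | tMaxX 0.7200 tMaxY 0.5196 | tΔX 2.0000 tΔY 1.1547
    t=0.5196 [y] (2,2)
    t=0.7200 [x] (3,2)
    t=1.6743 [y] (3,3)
    t=2.7200 [x] (4,3)
    t=2.8290 [y] (4,4)
    t=3.9837 [y] (4,5)
    t=4.7200 [x] (5,5)
    t=5.1384 [y] (5,6)
    t=6.2931 [y] (5,7)
    t=6.7200 [x] (6,7) — stop
  → r_6 = 6.7200
beam 7: φ=135°, α=105°
  cosα=-0.2588 sinα=0.9659 | (2,1) | tMaxX 2.4728 tMaxY 0.4659 | tΔX 3.8637 tΔY 1.0353
    t=0.4659 [y] (2,2)
    t=1.5012 [y] (2,3)
    t=2.4728 [x] (1,3)
    t=2.5364 [y] (1,4)
    t=3.5717 [y] (1,5)
    t=4.6070 [y] (1,6)
    t=5.6423 [y] (1,7)
    t=6.3365 [x] (0,7) — stop
  → r_7 = 6.3365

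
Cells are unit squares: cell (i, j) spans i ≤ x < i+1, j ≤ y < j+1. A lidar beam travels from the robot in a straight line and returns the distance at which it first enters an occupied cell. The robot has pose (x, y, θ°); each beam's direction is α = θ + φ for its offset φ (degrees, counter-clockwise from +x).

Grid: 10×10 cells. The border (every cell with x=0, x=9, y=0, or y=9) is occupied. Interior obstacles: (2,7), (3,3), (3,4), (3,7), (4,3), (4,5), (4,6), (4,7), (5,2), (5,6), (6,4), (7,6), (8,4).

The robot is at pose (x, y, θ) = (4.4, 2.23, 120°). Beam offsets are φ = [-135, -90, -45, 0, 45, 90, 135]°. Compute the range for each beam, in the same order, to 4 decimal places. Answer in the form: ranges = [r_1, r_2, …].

beam 1: φ=-135°, α=345°
  d=(0.9659,-0.2588)  start (4,2)  tX=0.6212 tY=0.8887  stride 1/|dx|=1.0353 1/|dy|=3.8637
    cross x-line → (5,2), t=0.6212 (wall)
  → r_1 = 0.6212
beam 2: φ=-90°, α=30°
  d=(0.8660,0.5000)  start (4,2)  tX=0.6928 tY=1.5400  stride 1/|dx|=1.1547 1/|dy|=2.0000
    cross x-line → (5,2), t=0.6928 (wall)
  → r_2 = 0.6928
beam 3: φ=-45°, α=75°
  d=(0.2588,0.9659)  start (4,2)  tX=2.3182 tY=0.7972  stride 1/|dx|=3.8637 1/|dy|=1.0353
    cross y-line → (4,3), t=0.7972 (wall)
  → r_3 = 0.7972
beam 4: φ=0°, α=120°
  d=(-0.5000,0.8660)  start (4,2)  tX=0.8000 tY=0.8891  stride 1/|dx|=2.0000 1/|dy|=1.1547
    cross x-line → (3,2), t=0.8000
    cross y-line → (3,3), t=0.8891 (wall)
  → r_4 = 0.8891
beam 5: φ=45°, α=165°
  d=(-0.9659,0.2588)  start (4,2)  tX=0.4141 tY=2.9751  stride 1/|dx|=1.0353 1/|dy|=3.8637
    cross x-line → (3,2), t=0.4141
    cross x-line → (2,2), t=1.4494
    cross x-line → (1,2), t=2.4847
    cross y-line → (1,3), t=2.9751
    cross x-line → (0,3), t=3.5199 (wall)
  → r_5 = 3.5199
beam 6: φ=90°, α=210°
  d=(-0.8660,-0.5000)  start (4,2)  tX=0.4619 tY=0.4600  stride 1/|dx|=1.1547 1/|dy|=2.0000
    cross y-line → (4,1), t=0.4600
    cross x-line → (3,1), t=0.4619
    cross x-line → (2,1), t=1.6166
    cross y-line → (2,0), t=2.4600 (wall)
  → r_6 = 2.4600
beam 7: φ=135°, α=255°
  d=(-0.2588,-0.9659)  start (4,2)  tX=1.5455 tY=0.2381  stride 1/|dx|=3.8637 1/|dy|=1.0353
    cross y-line → (4,1), t=0.2381
    cross y-line → (4,0), t=1.2734 (wall)
  → r_7 = 1.2734

ranges = [0.6212, 0.6928, 0.7972, 0.8891, 3.5199, 2.4600, 1.2734]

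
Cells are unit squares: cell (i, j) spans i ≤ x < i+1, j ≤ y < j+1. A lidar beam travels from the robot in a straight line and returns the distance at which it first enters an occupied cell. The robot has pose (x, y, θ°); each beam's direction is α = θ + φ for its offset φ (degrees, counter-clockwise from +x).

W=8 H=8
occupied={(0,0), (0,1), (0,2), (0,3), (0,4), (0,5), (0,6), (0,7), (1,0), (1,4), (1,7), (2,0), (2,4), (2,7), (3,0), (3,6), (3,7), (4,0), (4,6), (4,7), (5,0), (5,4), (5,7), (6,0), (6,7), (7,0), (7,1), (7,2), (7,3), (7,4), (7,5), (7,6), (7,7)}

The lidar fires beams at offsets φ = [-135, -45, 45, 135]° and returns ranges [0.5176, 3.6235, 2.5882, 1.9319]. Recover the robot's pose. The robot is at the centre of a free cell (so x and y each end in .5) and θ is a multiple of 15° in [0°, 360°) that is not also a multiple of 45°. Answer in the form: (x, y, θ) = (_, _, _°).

(x, y, θ) = (3.5, 1.5, 60°)

Enumerate (i+0.5, j+0.5, θ) over the 31 free cells and 16 admissible headings. For each, cast all 4 beams and compare to the given ranges.
  (6.5, 1.5, 105°): beam 1 = 0.5774 ≠ 0.5176 ✗
  (4.5, 5.5, 105°): beam 1 = 1.0000 ≠ 0.5176 ✗
  (5.5, 6.5, 210°): beam 2 = 0.5176 ≠ 3.6235 ✗
  (5.5, 2.5, 75°): beam 1 = 1.7321 ≠ 0.5176 ✗
  …
  (3.5, 1.5, 60°): r_1=0.5176, r_2=3.6235, r_3=2.5882, r_4=1.9319 — all match ✓
No second candidate reproduces the full scan.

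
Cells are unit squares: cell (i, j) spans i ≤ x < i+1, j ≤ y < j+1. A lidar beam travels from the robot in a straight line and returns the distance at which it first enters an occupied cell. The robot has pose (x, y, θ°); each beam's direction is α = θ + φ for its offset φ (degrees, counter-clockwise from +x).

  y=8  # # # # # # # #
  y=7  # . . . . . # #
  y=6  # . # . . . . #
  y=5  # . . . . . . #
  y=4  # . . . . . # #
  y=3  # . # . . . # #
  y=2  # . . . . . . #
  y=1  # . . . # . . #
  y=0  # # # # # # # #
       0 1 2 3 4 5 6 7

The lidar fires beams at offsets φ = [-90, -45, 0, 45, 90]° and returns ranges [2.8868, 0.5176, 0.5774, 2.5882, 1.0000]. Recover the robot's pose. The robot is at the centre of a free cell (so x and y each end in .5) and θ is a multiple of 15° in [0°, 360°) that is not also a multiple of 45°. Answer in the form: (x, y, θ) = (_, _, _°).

(x, y, θ) = (1.5, 3.5, 30°)

Enumerate (i+0.5, j+0.5, θ) over the 36 free cells and 16 admissible headings. For each, cast all 5 beams and compare to the given ranges.
  (5.5, 5.5, 60°): beam 1 = 1.0000 ≠ 2.8868 ✗
  (4.5, 3.5, 330°): beam 2 = 1.5529 ≠ 0.5176 ✗
  (4.5, 7.5, 345°): beam 1 = 6.7293 ≠ 2.8868 ✗
  …
  (1.5, 3.5, 30°): r_1=2.8868, r_2=0.5176, r_3=0.5774, r_4=2.5882, r_5=1.0000 — all match ✓
Unique over the lattice → pose = (1.5, 3.5, 30°).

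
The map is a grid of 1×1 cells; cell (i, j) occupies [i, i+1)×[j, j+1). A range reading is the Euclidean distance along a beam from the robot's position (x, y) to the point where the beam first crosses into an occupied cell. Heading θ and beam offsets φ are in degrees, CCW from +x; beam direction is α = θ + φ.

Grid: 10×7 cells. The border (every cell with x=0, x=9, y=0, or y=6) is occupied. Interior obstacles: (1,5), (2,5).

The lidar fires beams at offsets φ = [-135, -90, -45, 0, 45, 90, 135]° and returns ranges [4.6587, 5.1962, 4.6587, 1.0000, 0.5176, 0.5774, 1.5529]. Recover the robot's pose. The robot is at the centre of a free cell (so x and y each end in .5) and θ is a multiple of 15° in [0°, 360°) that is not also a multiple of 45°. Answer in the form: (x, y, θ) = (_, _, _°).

Candidates: 38 free-cell centres × 16 headings = 608 poses. Raycast each; keep the one whose scan matches to 4 dp.
  (8.5, 4.5, 60°): beam 1 = 1.9319 ≠ 4.6587 ✗
  (7.5, 1.5, 195°): beam 1 = 3.0000 ≠ 4.6587 ✗
  (3.5, 5.5, 210°): beam 1 = 0.5176 ≠ 4.6587 ✗
  …
  (4.5, 5.5, 30°): r_1=4.6587, r_2=5.1962, r_3=4.6587, r_4=1.0000, r_5=0.5176, r_6=0.5774, r_7=1.5529 — all match ✓
No second candidate reproduces the full scan.

(x, y, θ) = (4.5, 5.5, 30°)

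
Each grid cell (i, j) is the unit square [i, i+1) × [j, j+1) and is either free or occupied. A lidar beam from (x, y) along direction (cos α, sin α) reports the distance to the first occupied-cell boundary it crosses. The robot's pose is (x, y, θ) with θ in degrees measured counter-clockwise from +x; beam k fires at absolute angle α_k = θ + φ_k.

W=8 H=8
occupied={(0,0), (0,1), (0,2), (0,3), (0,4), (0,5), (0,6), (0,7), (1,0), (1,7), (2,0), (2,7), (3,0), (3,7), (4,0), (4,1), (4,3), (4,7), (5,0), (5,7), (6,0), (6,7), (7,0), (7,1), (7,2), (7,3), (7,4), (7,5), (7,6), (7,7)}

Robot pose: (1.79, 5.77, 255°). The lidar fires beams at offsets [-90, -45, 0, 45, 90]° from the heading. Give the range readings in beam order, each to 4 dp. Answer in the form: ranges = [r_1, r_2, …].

ranges = [0.8179, 0.9122, 3.0523, 4.4200, 5.3938]

beam 1: φ=-90°, α=165°
  direction (-0.9659, 0.2588); cell (1,5); t to first gridline: x 0.8179, y 0.8887 (then +1.0353 / +3.8637)
    (0,5) via x @ 0.8179  # hit
  → r_1 = 0.8179
beam 2: φ=-45°, α=210°
  direction (-0.8660, -0.5000); cell (1,5); t to first gridline: x 0.9122, y 1.5400 (then +1.1547 / +2.0000)
    (0,5) via x @ 0.9122  # hit
  → r_2 = 0.9122
beam 3: φ=0°, α=255°
  direction (-0.2588, -0.9659); cell (1,5); t to first gridline: x 3.0523, y 0.7972 (then +3.8637 / +1.0353)
    (1,4) via y @ 0.7972
    (1,3) via y @ 1.8324
    (1,2) via y @ 2.8677
    (0,2) via x @ 3.0523  # hit
  → r_3 = 3.0523
beam 4: φ=45°, α=300°
  direction (0.5000, -0.8660); cell (1,5); t to first gridline: x 0.4200, y 0.8891 (then +2.0000 / +1.1547)
    (2,5) via x @ 0.4200
    (2,4) via y @ 0.8891
    (2,3) via y @ 2.0438
    (3,3) via x @ 2.4200
    (3,2) via y @ 3.1985
    (3,1) via y @ 4.3532
    (4,1) via x @ 4.4200  # hit
  → r_4 = 4.4200
beam 5: φ=90°, α=345°
  direction (0.9659, -0.2588); cell (1,5); t to first gridline: x 0.2174, y 2.9751 (then +1.0353 / +3.8637)
    (2,5) via x @ 0.2174
    (3,5) via x @ 1.2527
    (4,5) via x @ 2.2880
    (4,4) via y @ 2.9751
    (5,4) via x @ 3.3232
    (6,4) via x @ 4.3585
    (7,4) via x @ 5.3938  # hit
  → r_5 = 5.3938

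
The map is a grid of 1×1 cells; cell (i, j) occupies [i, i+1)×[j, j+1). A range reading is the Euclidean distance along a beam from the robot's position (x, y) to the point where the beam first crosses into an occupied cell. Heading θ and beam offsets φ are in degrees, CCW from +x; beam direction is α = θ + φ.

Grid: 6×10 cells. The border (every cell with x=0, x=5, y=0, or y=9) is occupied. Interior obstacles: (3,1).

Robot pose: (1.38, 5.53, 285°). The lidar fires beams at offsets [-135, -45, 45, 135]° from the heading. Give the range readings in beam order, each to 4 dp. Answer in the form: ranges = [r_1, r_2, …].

ranges = [0.4388, 0.7600, 4.1800, 4.0068]

beam 1: φ=-135°, α=150°
  dir = (cos 150°, sin 150°) = (-0.8660, 0.5000); from cell (1,5)
  next x-line at t=0.4388, next y-line at t=0.9400; Δt_x=1.1547, Δt_y=2.0000
    x: enter (0,5) at t=0.4388 ← occupied
  → r_1 = 0.4388
beam 2: φ=-45°, α=240°
  dir = (cos 240°, sin 240°) = (-0.5000, -0.8660); from cell (1,5)
  next x-line at t=0.7600, next y-line at t=0.6120; Δt_x=2.0000, Δt_y=1.1547
    y: enter (1,4) at t=0.6120
    x: enter (0,4) at t=0.7600 ← occupied
  → r_2 = 0.7600
beam 3: φ=45°, α=330°
  dir = (cos 330°, sin 330°) = (0.8660, -0.5000); from cell (1,5)
  next x-line at t=0.7159, next y-line at t=1.0600; Δt_x=1.1547, Δt_y=2.0000
    x: enter (2,5) at t=0.7159
    y: enter (2,4) at t=1.0600
    x: enter (3,4) at t=1.8706
    x: enter (4,4) at t=3.0253
    y: enter (4,3) at t=3.0600
    x: enter (5,3) at t=4.1800 ← occupied
  → r_3 = 4.1800
beam 4: φ=135°, α=60°
  dir = (cos 60°, sin 60°) = (0.5000, 0.8660); from cell (1,5)
  next x-line at t=1.2400, next y-line at t=0.5427; Δt_x=2.0000, Δt_y=1.1547
    y: enter (1,6) at t=0.5427
    x: enter (2,6) at t=1.2400
    y: enter (2,7) at t=1.6974
    y: enter (2,8) at t=2.8521
    x: enter (3,8) at t=3.2400
    y: enter (3,9) at t=4.0068 ← occupied
  → r_4 = 4.0068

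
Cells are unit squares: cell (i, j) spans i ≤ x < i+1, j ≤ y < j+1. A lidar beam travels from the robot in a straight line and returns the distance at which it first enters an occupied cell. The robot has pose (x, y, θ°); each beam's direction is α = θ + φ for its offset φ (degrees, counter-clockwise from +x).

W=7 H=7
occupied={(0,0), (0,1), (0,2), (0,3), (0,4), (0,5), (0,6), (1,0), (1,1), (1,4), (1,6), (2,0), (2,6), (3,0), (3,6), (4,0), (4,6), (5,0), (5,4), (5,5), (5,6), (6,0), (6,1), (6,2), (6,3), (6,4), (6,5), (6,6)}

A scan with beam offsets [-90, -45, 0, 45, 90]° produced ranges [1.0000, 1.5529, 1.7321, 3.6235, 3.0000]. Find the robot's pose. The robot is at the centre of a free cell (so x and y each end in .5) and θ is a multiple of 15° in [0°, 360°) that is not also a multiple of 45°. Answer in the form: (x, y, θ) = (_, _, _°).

(x, y, θ) = (2.5, 2.5, 300°)

The pose lattice has 21·16 = 336 candidates. Test each by forward raycasting.
  (2.5, 4.5, 330°): beam 1 = 2.8868 ≠ 1.0000 ✗
  (1.5, 2.5, 105°): beam 1 = 4.6587 ≠ 1.0000 ✗
  (4.5, 1.5, 60°): beam 3 = 2.8868 ≠ 1.7321 ✗
  (1.5, 5.5, 240°): beam 1 = 0.5774 ≠ 1.0000 ✗
  (1.5, 5.5, 15°): beam 1 = 0.5176 ≠ 1.0000 ✗
  …
  (2.5, 2.5, 300°): r_1=1.0000, r_2=1.5529, r_3=1.7321, r_4=3.6235, r_5=3.0000 — all match ✓
No second candidate reproduces the full scan.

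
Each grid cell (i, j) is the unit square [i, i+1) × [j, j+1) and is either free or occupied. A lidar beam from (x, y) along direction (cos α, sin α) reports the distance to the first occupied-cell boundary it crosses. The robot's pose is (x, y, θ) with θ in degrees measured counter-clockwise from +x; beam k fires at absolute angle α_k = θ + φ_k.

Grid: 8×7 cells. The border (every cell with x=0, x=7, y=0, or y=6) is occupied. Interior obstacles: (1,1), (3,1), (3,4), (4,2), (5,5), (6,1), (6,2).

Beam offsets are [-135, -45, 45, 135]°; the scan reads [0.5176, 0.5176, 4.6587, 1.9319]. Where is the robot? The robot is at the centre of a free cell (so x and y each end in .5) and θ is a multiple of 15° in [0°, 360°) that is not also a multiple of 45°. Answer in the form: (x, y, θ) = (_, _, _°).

(x, y, θ) = (1.5, 5.5, 240°)

Enumerate (i+0.5, j+0.5, θ) over the 23 free cells and 16 admissible headings. For each, cast all 4 beams and compare to the given ranges.
  (3.5, 2.5, 30°): beam 3 = 1.5529 ≠ 4.6587 ✗
  (1.5, 5.5, 300°): beam 2 = 1.9319 ≠ 0.5176 ✗
  (3.5, 2.5, 240°): beam 1 = 1.5529 ≠ 0.5176 ✗
  (4.5, 5.5, 165°): beam 1 = 0.5774 ≠ 0.5176 ✗
  …
  (1.5, 5.5, 240°): r_1=0.5176, r_2=0.5176, r_3=4.6587, r_4=1.9319 — all match ✓
No second candidate reproduces the full scan.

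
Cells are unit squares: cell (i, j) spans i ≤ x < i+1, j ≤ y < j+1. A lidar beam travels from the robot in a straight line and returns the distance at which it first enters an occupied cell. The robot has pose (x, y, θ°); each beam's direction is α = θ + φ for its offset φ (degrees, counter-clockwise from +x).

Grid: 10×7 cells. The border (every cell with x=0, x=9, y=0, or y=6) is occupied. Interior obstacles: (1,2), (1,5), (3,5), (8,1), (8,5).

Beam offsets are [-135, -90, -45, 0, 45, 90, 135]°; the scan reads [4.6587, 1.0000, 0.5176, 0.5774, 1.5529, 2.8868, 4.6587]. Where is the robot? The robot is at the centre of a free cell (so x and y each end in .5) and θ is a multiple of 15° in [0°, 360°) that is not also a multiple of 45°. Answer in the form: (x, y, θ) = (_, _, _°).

(x, y, θ) = (6.5, 1.5, 300°)

Candidates: 35 free-cell centres × 16 headings = 560 poses. Raycast each; keep the one whose scan matches to 4 dp.
  (7.5, 1.5, 105°): beam 1 = 0.5774 ≠ 4.6587 ✗
  (7.5, 4.5, 75°): beam 1 = 2.8868 ≠ 4.6587 ✗
  (1.5, 3.5, 75°): beam 1 = 0.5774 ≠ 4.6587 ✗
  …
  (6.5, 1.5, 300°): r_1=4.6587, r_2=1.0000, r_3=0.5176, r_4=0.5774, r_5=1.5529, r_6=2.8868, r_7=4.6587 — all match ✓
No second candidate reproduces the full scan.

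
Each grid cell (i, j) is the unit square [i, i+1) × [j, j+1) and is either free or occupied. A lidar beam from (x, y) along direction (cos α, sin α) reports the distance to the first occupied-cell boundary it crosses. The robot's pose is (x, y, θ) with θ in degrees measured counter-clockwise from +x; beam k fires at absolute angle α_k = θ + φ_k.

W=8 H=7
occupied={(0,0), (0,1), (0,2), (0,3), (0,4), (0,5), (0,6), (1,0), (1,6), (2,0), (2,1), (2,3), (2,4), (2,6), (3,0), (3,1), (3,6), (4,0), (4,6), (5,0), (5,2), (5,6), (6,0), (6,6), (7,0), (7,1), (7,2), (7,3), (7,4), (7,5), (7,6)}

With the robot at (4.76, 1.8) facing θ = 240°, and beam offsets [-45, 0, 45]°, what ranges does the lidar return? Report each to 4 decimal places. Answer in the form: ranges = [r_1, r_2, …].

ranges = [0.7868, 0.9238, 0.8282]

beam 1: φ=-45°, α=195°
  cosα=-0.9659 sinα=-0.2588 | (4,1) | tMaxX 0.7868 tMaxY 3.0910 | tΔX 1.0353 tΔY 3.8637
    t=0.7868 [x] (3,1) — stop
  → r_1 = 0.7868
beam 2: φ=0°, α=240°
  cosα=-0.5000 sinα=-0.8660 | (4,1) | tMaxX 1.5200 tMaxY 0.9238 | tΔX 2.0000 tΔY 1.1547
    t=0.9238 [y] (4,0) — stop
  → r_2 = 0.9238
beam 3: φ=45°, α=285°
  cosα=0.2588 sinα=-0.9659 | (4,1) | tMaxX 0.9273 tMaxY 0.8282 | tΔX 3.8637 tΔY 1.0353
    t=0.8282 [y] (4,0) — stop
  → r_3 = 0.8282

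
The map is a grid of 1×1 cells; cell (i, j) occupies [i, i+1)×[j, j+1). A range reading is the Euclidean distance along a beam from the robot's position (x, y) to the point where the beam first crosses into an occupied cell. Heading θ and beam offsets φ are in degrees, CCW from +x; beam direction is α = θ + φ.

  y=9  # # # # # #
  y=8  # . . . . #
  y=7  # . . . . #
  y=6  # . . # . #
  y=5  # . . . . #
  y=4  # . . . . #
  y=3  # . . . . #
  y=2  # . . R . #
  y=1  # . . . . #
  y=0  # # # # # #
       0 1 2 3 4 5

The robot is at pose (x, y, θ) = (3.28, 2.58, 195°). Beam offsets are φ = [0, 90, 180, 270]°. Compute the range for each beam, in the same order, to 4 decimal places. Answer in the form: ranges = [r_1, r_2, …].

ranges = [2.3604, 1.6357, 1.7807, 6.6465]

beam 1: φ=0°, α=195°
  dir = (cos 195°, sin 195°) = (-0.9659, -0.2588); from cell (3,2)
  next x-line at t=0.2899, next y-line at t=2.2409; Δt_x=1.0353, Δt_y=3.8637
    x: enter (2,2) at t=0.2899
    x: enter (1,2) at t=1.3252
    y: enter (1,1) at t=2.2409
    x: enter (0,1) at t=2.3604 ← occupied
  → r_1 = 2.3604
beam 2: φ=90°, α=285°
  dir = (cos 285°, sin 285°) = (0.2588, -0.9659); from cell (3,2)
  next x-line at t=2.7819, next y-line at t=0.6005; Δt_x=3.8637, Δt_y=1.0353
    y: enter (3,1) at t=0.6005
    y: enter (3,0) at t=1.6357 ← occupied
  → r_2 = 1.6357
beam 3: φ=180°, α=15°
  dir = (cos 15°, sin 15°) = (0.9659, 0.2588); from cell (3,2)
  next x-line at t=0.7454, next y-line at t=1.6228; Δt_x=1.0353, Δt_y=3.8637
    x: enter (4,2) at t=0.7454
    y: enter (4,3) at t=1.6228
    x: enter (5,3) at t=1.7807 ← occupied
  → r_3 = 1.7807
beam 4: φ=270°, α=105°
  dir = (cos 105°, sin 105°) = (-0.2588, 0.9659); from cell (3,2)
  next x-line at t=1.0818, next y-line at t=0.4348; Δt_x=3.8637, Δt_y=1.0353
    y: enter (3,3) at t=0.4348
    x: enter (2,3) at t=1.0818
    y: enter (2,4) at t=1.4701
    y: enter (2,5) at t=2.5054
    y: enter (2,6) at t=3.5406
    y: enter (2,7) at t=4.5759
    x: enter (1,7) at t=4.9455
    y: enter (1,8) at t=5.6112
    y: enter (1,9) at t=6.6465 ← occupied
  → r_4 = 6.6465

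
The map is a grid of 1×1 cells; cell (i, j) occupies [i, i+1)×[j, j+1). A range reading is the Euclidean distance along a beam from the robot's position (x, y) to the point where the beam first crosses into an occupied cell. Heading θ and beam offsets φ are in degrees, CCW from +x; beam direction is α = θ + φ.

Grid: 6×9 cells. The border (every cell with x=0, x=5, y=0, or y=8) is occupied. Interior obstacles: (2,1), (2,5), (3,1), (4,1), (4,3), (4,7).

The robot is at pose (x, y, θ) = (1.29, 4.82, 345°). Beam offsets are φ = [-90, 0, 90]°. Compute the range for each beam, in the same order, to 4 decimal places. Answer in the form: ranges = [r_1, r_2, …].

beam 1: φ=-90°, α=255°
  d=(-0.2588,-0.9659)  start (1,4)  tX=1.1205 tY=0.8489  stride 1/|dx|=3.8637 1/|dy|=1.0353
    cross y-line → (1,3), t=0.8489
    cross x-line → (0,3), t=1.1205 (wall)
  → r_1 = 1.1205
beam 2: φ=0°, α=345°
  d=(0.9659,-0.2588)  start (1,4)  tX=0.7350 tY=3.1682  stride 1/|dx|=1.0353 1/|dy|=3.8637
    cross x-line → (2,4), t=0.7350
    cross x-line → (3,4), t=1.7703
    cross x-line → (4,4), t=2.8056
    cross y-line → (4,3), t=3.1682 (wall)
  → r_2 = 3.1682
beam 3: φ=90°, α=75°
  d=(0.2588,0.9659)  start (1,4)  tX=2.7432 tY=0.1863  stride 1/|dx|=3.8637 1/|dy|=1.0353
    cross y-line → (1,5), t=0.1863
    cross y-line → (1,6), t=1.2216
    cross y-line → (1,7), t=2.2569
    cross x-line → (2,7), t=2.7432
    cross y-line → (2,8), t=3.2922 (wall)
  → r_3 = 3.2922

ranges = [1.1205, 3.1682, 3.2922]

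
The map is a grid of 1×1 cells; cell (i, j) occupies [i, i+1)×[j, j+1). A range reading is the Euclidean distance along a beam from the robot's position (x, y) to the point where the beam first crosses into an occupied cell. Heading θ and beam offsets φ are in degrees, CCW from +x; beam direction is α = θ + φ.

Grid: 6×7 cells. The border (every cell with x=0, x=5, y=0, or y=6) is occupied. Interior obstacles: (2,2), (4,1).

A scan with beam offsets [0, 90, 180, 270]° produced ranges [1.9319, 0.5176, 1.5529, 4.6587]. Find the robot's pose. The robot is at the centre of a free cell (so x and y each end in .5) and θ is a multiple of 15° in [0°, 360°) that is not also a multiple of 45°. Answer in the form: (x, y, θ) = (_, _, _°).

Candidates: 18 free-cell centres × 16 headings = 288 poses. Raycast each; keep the one whose scan matches to 4 dp.
  (2.5, 3.5, 150°): beam 1 = 1.7321 ≠ 1.9319 ✗
  (1.5, 3.5, 120°): beam 1 = 1.0000 ≠ 1.9319 ✗
  (3.5, 5.5, 195°): beam 1 = 2.5882 ≠ 1.9319 ✗
  …
  (2.5, 5.5, 15°): r_1=1.9319, r_2=0.5176, r_3=1.5529, r_4=4.6587 — all match ✓
Only this pose fits every beam.

(x, y, θ) = (2.5, 5.5, 15°)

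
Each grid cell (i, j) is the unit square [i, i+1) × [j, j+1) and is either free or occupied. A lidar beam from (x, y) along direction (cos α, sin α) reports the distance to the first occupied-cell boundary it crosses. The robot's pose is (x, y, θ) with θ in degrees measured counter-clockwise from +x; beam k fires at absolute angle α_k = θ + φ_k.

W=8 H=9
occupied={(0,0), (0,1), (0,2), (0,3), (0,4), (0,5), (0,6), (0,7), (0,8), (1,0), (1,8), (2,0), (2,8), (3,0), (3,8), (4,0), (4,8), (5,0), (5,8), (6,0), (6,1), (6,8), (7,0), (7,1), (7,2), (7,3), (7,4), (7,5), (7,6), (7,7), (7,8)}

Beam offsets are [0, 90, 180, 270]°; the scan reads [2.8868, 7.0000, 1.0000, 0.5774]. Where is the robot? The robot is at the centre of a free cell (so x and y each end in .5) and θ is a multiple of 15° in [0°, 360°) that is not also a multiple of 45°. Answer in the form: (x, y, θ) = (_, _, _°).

The pose lattice has 41·16 = 656 candidates. Test each by forward raycasting.
  (5.5, 6.5, 150°): beam 1 = 3.0000 ≠ 2.8868 ✗
  (5.5, 5.5, 195°): beam 1 = 4.6587 ≠ 2.8868 ✗
  (4.5, 2.5, 30°): beam 2 = 6.3509 ≠ 7.0000 ✗
  (6.5, 4.5, 30°): beam 1 = 0.5774 ≠ 2.8868 ✗
  …
  (4.5, 1.5, 30°): r_1=2.8868, r_2=7.0000, r_3=1.0000, r_4=0.5774 — all match ✓
No second candidate reproduces the full scan.

(x, y, θ) = (4.5, 1.5, 30°)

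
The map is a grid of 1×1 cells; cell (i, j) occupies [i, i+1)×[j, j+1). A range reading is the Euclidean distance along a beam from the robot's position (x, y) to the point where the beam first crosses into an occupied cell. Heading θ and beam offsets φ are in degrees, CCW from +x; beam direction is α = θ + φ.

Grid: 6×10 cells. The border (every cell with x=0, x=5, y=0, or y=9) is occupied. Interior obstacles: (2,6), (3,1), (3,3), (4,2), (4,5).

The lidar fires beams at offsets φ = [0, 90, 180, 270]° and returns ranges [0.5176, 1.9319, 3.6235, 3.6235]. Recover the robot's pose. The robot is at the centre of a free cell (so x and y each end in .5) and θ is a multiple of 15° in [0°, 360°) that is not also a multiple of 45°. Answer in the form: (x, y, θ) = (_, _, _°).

The pose lattice has 27·16 = 432 candidates. Test each by forward raycasting.
  (2.5, 2.5, 210°): beam 1 = 1.7321 ≠ 0.5176 ✗
  (2.5, 8.5, 240°): beam 1 = 3.0000 ≠ 0.5176 ✗
  (1.5, 4.5, 15°): beam 1 = 2.5882 ≠ 0.5176 ✗
  …
  (1.5, 5.5, 165°): r_1=0.5176, r_2=1.9319, r_3=3.6235, r_4=3.6235 — all match ✓
Only this pose fits every beam.

(x, y, θ) = (1.5, 5.5, 165°)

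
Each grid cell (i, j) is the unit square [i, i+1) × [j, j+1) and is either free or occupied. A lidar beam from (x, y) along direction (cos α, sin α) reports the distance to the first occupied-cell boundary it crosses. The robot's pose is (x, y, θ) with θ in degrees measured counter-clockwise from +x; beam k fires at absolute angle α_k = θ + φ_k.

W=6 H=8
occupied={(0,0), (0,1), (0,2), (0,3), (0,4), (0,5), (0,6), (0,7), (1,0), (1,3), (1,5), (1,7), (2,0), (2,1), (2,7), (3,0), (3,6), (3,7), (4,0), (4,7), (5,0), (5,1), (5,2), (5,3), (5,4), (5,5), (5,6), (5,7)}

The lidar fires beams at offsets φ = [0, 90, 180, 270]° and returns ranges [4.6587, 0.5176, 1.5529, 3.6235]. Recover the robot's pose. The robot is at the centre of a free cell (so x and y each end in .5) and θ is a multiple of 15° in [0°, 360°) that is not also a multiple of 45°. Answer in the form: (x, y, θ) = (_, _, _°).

(x, y, θ) = (4.5, 5.5, 255°)

Candidates: 20 free-cell centres × 16 headings = 320 poses. Raycast each; keep the one whose scan matches to 4 dp.
  (2.5, 3.5, 345°): beam 1 = 2.5882 ≠ 4.6587 ✗
  (4.5, 1.5, 210°): beam 1 = 1.0000 ≠ 4.6587 ✗
  (4.5, 6.5, 105°): beam 1 = 0.5176 ≠ 4.6587 ✗
  (2.5, 6.5, 150°): beam 1 = 1.0000 ≠ 4.6587 ✗
  …
  (4.5, 5.5, 255°): r_1=4.6587, r_2=0.5176, r_3=1.5529, r_4=3.6235 — all match ✓
No second candidate reproduces the full scan.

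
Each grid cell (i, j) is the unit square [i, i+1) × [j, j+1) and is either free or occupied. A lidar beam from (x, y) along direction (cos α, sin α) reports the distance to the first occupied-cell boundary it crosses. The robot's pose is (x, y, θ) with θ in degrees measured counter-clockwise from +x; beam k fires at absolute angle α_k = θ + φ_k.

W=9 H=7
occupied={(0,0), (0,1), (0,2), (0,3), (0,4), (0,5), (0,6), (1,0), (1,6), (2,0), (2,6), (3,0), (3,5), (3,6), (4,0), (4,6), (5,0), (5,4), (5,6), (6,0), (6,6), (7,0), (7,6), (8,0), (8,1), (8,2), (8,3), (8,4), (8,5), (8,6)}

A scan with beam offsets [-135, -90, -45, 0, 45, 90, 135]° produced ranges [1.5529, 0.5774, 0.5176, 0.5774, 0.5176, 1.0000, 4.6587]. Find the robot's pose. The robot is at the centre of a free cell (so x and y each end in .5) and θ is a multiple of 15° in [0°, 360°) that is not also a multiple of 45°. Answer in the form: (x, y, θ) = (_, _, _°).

Candidates: 33 free-cell centres × 16 headings = 528 poses. Raycast each; keep the one whose scan matches to 4 dp.
  (2.5, 3.5, 240°): beam 1 = 2.5882 ≠ 1.5529 ✗
  (5.5, 1.5, 300°): beam 1 = 4.6587 ≠ 1.5529 ✗
  (2.5, 4.5, 30°): beam 1 = 3.6235 ≠ 1.5529 ✗
  (5.5, 2.5, 255°): beam 1 = 3.0000 ≠ 1.5529 ✗
  …
  (1.5, 5.5, 150°): r_1=1.5529, r_2=0.5774, r_3=0.5176, r_4=0.5774, r_5=0.5176, r_6=1.0000, r_7=4.6587 — all match ✓
Unique over the lattice → pose = (1.5, 5.5, 150°).

(x, y, θ) = (1.5, 5.5, 150°)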